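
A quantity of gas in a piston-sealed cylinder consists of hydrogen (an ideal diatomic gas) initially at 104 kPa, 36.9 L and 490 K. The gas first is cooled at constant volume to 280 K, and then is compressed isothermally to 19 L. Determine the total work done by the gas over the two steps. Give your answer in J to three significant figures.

W_total ≈ -1460 J

Step 1 (isochoric): W = 0 (constant volume).
After step 1: P = 59.43 kPa (V unchanged).
Step 2 (isothermal): W = P₁V₁ ln(V₂/V₁) = (2193) ln(19/36.9) = -1456 J.
W_total = 0 − 1456 = -1456 J.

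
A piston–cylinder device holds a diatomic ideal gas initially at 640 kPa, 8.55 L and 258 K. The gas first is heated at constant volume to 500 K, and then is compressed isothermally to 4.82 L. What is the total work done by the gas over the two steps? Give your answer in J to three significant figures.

Step 1 (isochoric): W = 0 (constant volume).
After step 1: P = 1240 kPa (V unchanged).
Step 2 (isothermal): W = P₁V₁ ln(V₂/V₁) = (10605) ln(4.82/8.55) = -6078 J.
W_total = 0 − 6078 = -6078 J.

W_total ≈ -6080 J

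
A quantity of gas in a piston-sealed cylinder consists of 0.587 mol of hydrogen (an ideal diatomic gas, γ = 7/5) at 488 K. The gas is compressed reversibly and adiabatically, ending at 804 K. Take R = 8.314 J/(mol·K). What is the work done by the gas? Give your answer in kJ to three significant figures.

W ≈ -3.86 kJ

Adiabatic ⇒ Q = 0, so W_by = −ΔU = nCᵥ(T₁ − T₂).
Cᵥ = 5R/2 = 20.79 J/(mol·K).
W = (0.587)(20.79)(488 − 804) = -3855 J.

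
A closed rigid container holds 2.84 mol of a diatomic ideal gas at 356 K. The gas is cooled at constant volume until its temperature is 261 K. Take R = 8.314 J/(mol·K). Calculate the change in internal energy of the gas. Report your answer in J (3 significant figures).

Constant volume ⇒ W = 0, so Q = ΔU = nCᵥΔT with Cᵥ = 5R/2 = 20.79 J/(mol·K).
ΔU = (2.84)(20.79)(261 − 356) = -5608 J.

ΔU ≈ -5610 J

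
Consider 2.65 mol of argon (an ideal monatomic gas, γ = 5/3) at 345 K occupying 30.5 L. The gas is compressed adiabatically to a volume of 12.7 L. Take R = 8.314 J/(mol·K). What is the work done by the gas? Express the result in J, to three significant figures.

W ≈ -9050 J

Adiabatic: TV^(γ−1) = const with γ = 5/3.
T₂ = T₁ (V₁/V₂)^(γ−1) = 345 × (30.5/12.7)^0.667 = 345 × 1.793 = 618.7 K.
W_by = nCᵥ(T₁ − T₂) = (2.65)(12.47)(345 − 618.7) = -9045 J.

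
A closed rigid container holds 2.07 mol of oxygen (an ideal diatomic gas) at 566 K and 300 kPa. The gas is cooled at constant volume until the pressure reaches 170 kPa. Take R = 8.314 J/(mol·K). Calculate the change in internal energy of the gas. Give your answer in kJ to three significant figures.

Constant volume ⇒ W = 0, so Q = ΔU = nCᵥΔT with Cᵥ = 5R/2 = 20.79 J/(mol·K).
At constant V, T₂/T₁ = P₂/P₁ ⇒ ΔT = T₁(P₂/P₁ − 1) = 566·(170/300 − 1) = -245.3 K.
ΔU = (2.07)(20.79)(-245.3) = -10553 J.

ΔU ≈ -10.6 kJ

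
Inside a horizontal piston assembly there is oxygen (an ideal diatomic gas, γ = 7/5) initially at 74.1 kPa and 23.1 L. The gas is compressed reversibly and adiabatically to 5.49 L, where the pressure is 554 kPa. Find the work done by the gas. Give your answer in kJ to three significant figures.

W ≈ -3.32 kJ

Adiabatic: W = (P₁V₁ − P₂V₂)/(γ − 1) with γ = 7/5.
P₁V₁ = 1712 J, P₂V₂ = 3041 J.
W = (1712 − 3041) / 0.4 = -3324 J.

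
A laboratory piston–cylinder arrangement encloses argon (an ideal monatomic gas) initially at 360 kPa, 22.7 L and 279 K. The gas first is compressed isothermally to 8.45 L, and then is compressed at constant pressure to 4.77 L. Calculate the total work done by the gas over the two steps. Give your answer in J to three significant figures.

W_total ≈ -11600 J

Step 1 (isothermal): W = P₁V₁ ln(V₂/V₁) = (8172) ln(8.45/22.7) = -8076 J.
After step 1: P = 967.1 kPa, V = 8.45 L, T = 279 K.
Step 2 (isobaric): W = PΔV = (967.1 kPa)(4.77 − 8.45 L) = -3559 J.
W_total = -8076 − 3559 = -11634 J.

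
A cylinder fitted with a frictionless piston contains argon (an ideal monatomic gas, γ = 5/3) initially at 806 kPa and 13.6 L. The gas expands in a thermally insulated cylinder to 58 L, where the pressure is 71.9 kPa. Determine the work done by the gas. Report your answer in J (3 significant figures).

Adiabatic: W = (P₁V₁ − P₂V₂)/(γ − 1) with γ = 5/3.
P₁V₁ = 10962 J, P₂V₂ = 4170 J.
W = (10962 − 4170) / 0.6667 = 10187 J.

W ≈ 10200 J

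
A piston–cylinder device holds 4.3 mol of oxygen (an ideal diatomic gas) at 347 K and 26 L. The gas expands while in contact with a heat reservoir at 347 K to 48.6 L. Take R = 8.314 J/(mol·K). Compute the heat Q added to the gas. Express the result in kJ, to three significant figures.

Isothermal ⇒ ΔU = 0, so Q = W = nRT ln(V₂/V₁).
Q = (4.3)(8.314)(347) ln(48.6/26) = 12405 × 0.6255 = 7760 J.

Q ≈ 7.76 kJ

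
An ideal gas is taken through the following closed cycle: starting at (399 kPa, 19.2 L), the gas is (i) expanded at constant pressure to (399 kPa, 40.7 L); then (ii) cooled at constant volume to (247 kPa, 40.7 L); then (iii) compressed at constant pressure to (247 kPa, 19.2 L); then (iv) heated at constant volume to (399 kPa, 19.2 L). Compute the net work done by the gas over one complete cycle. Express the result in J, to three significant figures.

W_net ≈ 3270 J

Constant-volume legs do no work.
W(i) = (399)(40.7 − 19.2) = 8579 J; W(iii) = (247)(19.2 − 40.7) = -5311 J.
W_net = 8579 − 5311 = 3268 J (the clockwise enclosed area).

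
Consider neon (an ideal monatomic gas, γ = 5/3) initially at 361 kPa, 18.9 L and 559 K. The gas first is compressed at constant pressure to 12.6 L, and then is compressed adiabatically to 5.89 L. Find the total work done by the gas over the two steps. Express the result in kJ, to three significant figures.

W_total ≈ -6.78 kJ

Step 1 (isobaric): W = PΔV = (361 kPa)(12.6 − 18.9 L) = -2274 J.
After step 1: P = 361 kPa, V = 12.6 L, T = 372.7 K.
Step 2 (adiabatic): W = (P₁V₁ − P₂V₂)/(γ−1) = (4549 − 7552)/0.667 = -4505 J.
W_total = -2274 − 4505 = -6779 J.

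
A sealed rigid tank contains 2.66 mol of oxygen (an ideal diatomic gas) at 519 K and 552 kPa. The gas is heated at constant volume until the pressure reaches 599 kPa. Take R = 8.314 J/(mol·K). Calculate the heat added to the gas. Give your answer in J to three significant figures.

Q ≈ 2440 J

Constant volume ⇒ W = 0, so Q = ΔU = nCᵥΔT with Cᵥ = 5R/2 = 20.79 J/(mol·K).
At constant V, T₂/T₁ = P₂/P₁ ⇒ ΔT = T₁(P₂/P₁ − 1) = 519·(599/552 − 1) = 44.19 K.
ΔU = (2.66)(20.79)(44.19) = 2443 J.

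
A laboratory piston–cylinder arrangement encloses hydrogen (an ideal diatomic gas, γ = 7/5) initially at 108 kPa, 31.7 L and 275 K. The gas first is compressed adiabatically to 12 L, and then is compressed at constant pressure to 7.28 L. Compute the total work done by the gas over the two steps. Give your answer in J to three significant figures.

Step 1 (adiabatic): W = (P₁V₁ − P₂V₂)/(γ−1) = (3424 − 5049)/0.4 = -4064 J.
After step 1: P = 420.8 kPa, V = 12 L, T = 405.6 K.
Step 2 (isobaric): W = PΔV = (420.8 kPa)(7.28 − 12 L) = -1986 J.
W_total = -4064 − 1986 = -6050 J.

W_total ≈ -6050 J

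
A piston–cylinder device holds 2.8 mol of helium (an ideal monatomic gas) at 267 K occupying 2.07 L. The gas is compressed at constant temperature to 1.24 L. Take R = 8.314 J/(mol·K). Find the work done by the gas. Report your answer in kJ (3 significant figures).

Isothermal: W = nRT ln(V₂/V₁).
W = (2.8)(8.314)(267) × ln(1.24/2.07)
  = 6216 × -0.5124
W_by_gas = -3185 J.

W ≈ -3.19 kJ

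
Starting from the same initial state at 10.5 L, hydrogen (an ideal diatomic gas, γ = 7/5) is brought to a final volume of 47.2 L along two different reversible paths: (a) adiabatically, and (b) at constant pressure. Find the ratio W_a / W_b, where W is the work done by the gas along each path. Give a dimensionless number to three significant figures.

Path (a) adiabatic: W = P₁V₁(1 − (V₁/V₂)^(γ−1))/(γ−1) → W_a/(P₁V₁) = 1.13.
Path (b) isobaric: W = P₁(V₂ − V₁) → W_b/(P₁V₁) = 3.495.
W_a / W_b = 1.13 / 3.495 = 0.3232.

W_a / W_b ≈ 0.323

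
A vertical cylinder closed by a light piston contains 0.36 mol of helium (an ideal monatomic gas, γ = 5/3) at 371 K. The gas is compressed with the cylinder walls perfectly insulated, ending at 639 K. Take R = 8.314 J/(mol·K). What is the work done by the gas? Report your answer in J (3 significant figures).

W ≈ -1200 J

Adiabatic ⇒ Q = 0, so W_by = −ΔU = nCᵥ(T₁ − T₂).
Cᵥ = 3R/2 = 12.47 J/(mol·K).
W = (0.36)(12.47)(371 − 639) = -1203 J.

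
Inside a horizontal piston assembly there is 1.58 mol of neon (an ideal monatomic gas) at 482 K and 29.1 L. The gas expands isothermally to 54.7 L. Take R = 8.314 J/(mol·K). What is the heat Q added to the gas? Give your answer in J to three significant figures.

Isothermal ⇒ ΔU = 0, so Q = W = nRT ln(V₂/V₁).
Q = (1.58)(8.314)(482) ln(54.7/29.1) = 6332 × 0.6311 = 3996 J.

Q ≈ 4000 J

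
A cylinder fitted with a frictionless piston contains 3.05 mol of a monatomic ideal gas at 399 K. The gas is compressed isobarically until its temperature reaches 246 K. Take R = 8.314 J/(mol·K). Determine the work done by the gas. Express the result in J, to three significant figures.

Isobaric: W = P ΔV = nR ΔT.
W = (3.05)(8.314)(246 − 399) = -3880 J.

W ≈ -3880 J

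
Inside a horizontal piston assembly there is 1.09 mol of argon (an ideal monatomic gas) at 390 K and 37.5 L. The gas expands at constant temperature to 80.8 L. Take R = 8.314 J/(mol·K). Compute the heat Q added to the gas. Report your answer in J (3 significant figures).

Isothermal ⇒ ΔU = 0, so Q = W = nRT ln(V₂/V₁).
Q = (1.09)(8.314)(390) ln(80.8/37.5) = 3534 × 0.7676 = 2713 J.

Q ≈ 2710 J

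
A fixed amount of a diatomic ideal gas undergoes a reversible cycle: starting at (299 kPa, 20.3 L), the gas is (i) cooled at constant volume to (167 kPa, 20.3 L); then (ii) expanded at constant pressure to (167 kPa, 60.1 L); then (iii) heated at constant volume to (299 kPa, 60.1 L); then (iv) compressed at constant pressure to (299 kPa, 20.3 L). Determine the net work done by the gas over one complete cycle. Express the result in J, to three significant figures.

Constant-volume legs do no work.
W(ii) = (167)(60.1 − 20.3) = 6647 J; W(iv) = (299)(20.3 − 60.1) = -11900 J.
W_net = 6647 − 11900 = -5254 J (the counter-clockwise enclosed area).

W_net ≈ -5250 J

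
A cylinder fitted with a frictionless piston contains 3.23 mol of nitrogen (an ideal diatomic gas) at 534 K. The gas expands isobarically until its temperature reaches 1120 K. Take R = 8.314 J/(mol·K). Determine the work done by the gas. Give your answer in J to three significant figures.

W ≈ 15700 J

Isobaric: W = P ΔV = nR ΔT.
W = (3.23)(8.314)(1120 − 534) = 15737 J.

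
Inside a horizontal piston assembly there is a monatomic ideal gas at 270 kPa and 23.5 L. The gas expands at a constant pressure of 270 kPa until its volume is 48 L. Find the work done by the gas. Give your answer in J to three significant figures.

Isobaric: W = P ΔV.
W = (270 kPa)(48 − 23.5 L) = (270)(24.5) = 6615 J.

W ≈ 6620 J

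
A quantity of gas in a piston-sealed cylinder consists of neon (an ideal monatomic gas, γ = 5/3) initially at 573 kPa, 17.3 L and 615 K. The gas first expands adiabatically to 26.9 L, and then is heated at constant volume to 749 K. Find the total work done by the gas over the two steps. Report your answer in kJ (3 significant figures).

W_total ≈ 3.79 kJ

Step 1 (adiabatic): W = (P₁V₁ − P₂V₂)/(γ−1) = (9913 − 7386)/0.667 = 3791 J.
Step 2 (isochoric): W = 0 (constant volume).
W_total = 3791 + 0 = 3791 J.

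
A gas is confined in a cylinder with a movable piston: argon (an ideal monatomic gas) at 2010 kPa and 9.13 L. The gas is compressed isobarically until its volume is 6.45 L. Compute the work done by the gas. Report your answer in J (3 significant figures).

W ≈ -5390 J

Isobaric: W = P ΔV.
W = (2010 kPa)(6.45 − 9.13 L) = (2010)(-2.68) = -5387 J.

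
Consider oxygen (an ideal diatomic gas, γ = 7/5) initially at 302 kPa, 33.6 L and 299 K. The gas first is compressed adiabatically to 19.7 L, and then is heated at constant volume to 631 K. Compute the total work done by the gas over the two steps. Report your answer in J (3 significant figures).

Step 1 (adiabatic): W = (P₁V₁ − P₂V₂)/(γ−1) = (10147 − 12563)/0.4 = -6040 J.
Step 2 (isochoric): W = 0 (constant volume).
W_total = -6040 + 0 = -6040 J.

W_total ≈ -6040 J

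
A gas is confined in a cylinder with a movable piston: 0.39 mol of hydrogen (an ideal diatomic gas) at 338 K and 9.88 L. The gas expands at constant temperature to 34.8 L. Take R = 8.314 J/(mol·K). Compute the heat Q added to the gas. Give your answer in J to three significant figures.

Q ≈ 1380 J

Isothermal ⇒ ΔU = 0, so Q = W = nRT ln(V₂/V₁).
Q = (0.39)(8.314)(338) ln(34.8/9.88) = 1096 × 1.259 = 1380 J.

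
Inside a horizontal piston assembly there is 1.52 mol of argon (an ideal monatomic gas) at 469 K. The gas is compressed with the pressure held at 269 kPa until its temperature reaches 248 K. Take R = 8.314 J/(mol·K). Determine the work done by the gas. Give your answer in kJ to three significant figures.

Isobaric: W = P ΔV = nR ΔT.
W = (1.52)(8.314)(248 − 469) = -2793 J.

W ≈ -2.79 kJ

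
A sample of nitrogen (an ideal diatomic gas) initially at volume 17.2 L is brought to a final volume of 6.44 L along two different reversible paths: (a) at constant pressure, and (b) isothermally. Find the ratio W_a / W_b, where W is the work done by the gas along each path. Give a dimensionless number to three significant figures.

W_a / W_b ≈ 0.637

Path (a) isobaric: W = P₁(V₂ − V₁) → W_a/(P₁V₁) = -0.6256.
Path (b) isothermal: W = P₁V₁ ln(V₂/V₁) → W_b/(P₁V₁) = -0.9824.
W_a / W_b = -0.6256 / -0.9824 = 0.6368.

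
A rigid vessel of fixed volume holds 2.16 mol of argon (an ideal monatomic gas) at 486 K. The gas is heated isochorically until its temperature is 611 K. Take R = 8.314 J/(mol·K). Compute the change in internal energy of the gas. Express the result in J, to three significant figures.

ΔU ≈ 3370 J

Constant volume ⇒ W = 0, so Q = ΔU = nCᵥΔT with Cᵥ = 3R/2 = 12.47 J/(mol·K).
ΔU = (2.16)(12.47)(611 − 486) = 3367 J.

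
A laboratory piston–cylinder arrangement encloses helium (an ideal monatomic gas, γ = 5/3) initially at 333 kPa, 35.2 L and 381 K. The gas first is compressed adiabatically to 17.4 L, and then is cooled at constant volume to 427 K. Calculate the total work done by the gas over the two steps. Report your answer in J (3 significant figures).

W_total ≈ -10500 J

Step 1 (adiabatic): W = (P₁V₁ − P₂V₂)/(γ−1) = (11722 − 18749)/0.667 = -10541 J.
Step 2 (isochoric): W = 0 (constant volume).
W_total = -10541 + 0 = -10541 J.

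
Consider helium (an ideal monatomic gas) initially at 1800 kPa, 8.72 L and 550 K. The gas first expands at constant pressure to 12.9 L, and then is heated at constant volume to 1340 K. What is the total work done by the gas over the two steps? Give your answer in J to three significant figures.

W_total ≈ 7520 J

Step 1 (isobaric): W = PΔV = (1800 kPa)(12.9 − 8.72 L) = 7524 J.
Step 2 (isochoric): W = 0 (constant volume).
W_total = 7524 + 0 = 7524 J.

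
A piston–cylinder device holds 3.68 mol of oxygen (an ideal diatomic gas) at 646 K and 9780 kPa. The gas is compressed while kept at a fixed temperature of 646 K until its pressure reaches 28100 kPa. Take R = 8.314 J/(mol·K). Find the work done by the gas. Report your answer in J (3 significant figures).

Isothermal process: W = nRT ln(V₂/V₁) = nRT ln(P₁/P₂).
W = (3.68)(8.314)(646) × ln(9780/28100)
  = 19765 × ln(0.348) = 19765 × -1.055
W_by_gas = -20860 J.

W ≈ -20900 J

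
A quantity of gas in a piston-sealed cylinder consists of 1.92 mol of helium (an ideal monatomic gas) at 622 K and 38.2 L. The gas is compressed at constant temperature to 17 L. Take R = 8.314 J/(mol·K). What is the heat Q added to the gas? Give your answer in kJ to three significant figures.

Isothermal ⇒ ΔU = 0, so Q = W = nRT ln(V₂/V₁).
Q = (1.92)(8.314)(622) ln(17/38.2) = 9929 × -0.8096 = -8039 J.

Q ≈ -8.04 kJ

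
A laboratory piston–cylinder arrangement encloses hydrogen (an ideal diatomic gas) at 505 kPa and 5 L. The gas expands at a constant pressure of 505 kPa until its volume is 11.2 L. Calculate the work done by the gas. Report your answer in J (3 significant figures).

W ≈ 3130 J

Isobaric: W = P ΔV.
W = (505 kPa)(11.2 − 5 L) = (505)(6.2) = 3131 J.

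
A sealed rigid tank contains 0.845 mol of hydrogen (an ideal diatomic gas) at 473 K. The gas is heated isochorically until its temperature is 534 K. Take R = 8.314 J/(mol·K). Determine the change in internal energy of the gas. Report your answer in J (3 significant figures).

ΔU ≈ 1070 J

Constant volume ⇒ W = 0, so Q = ΔU = nCᵥΔT with Cᵥ = 5R/2 = 20.79 J/(mol·K).
ΔU = (0.845)(20.79)(534 − 473) = 1071 J.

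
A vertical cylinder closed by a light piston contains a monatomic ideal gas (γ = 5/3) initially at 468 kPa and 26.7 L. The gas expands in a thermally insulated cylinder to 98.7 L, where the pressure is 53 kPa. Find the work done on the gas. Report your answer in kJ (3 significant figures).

W ≈ -10.9 kJ

Adiabatic: W = (P₁V₁ − P₂V₂)/(γ − 1) with γ = 5/3.
P₁V₁ = 12496 J, P₂V₂ = 5231 J.
W = (12496 − 5231) / 0.6667 = 10897 J.
Work on gas = −W_by = -10897 J.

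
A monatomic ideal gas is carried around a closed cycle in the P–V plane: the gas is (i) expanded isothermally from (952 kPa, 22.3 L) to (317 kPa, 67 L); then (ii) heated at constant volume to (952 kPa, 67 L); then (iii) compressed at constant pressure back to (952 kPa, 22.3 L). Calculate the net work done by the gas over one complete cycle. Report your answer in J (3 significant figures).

W_net ≈ -19200 J

Leg (i): W = PᵢVᵢ ln(V_f/Vᵢ) = (21230) ln(67/22.3) = 23355 J.
Leg (ii): W = 0.
Leg (iii): W = PΔV = (952)(22.3 − 67) = -42554 J.
W_net = 23355 − 42554 = -19200 J.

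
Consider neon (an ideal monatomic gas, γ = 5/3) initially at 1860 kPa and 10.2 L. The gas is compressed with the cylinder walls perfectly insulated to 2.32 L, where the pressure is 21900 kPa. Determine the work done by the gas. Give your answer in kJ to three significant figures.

Adiabatic: W = (P₁V₁ − P₂V₂)/(γ − 1) with γ = 5/3.
P₁V₁ = 18972 J, P₂V₂ = 50808 J.
W = (18972 − 50808) / 0.6667 = -47754 J.

W ≈ -47.8 kJ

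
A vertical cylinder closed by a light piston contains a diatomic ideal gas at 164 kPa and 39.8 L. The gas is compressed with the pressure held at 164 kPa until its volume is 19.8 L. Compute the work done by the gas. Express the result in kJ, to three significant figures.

Isobaric: W = P ΔV.
W = (164 kPa)(19.8 − 39.8 L) = (164)(-20) = -3280 J.

W ≈ -3.28 kJ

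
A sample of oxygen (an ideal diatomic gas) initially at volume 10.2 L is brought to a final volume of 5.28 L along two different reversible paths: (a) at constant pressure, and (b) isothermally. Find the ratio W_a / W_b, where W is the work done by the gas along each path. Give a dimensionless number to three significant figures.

Path (a) isobaric: W = P₁(V₂ − V₁) → W_a/(P₁V₁) = -0.4824.
Path (b) isothermal: W = P₁V₁ ln(V₂/V₁) → W_b/(P₁V₁) = -0.6585.
W_a / W_b = -0.4824 / -0.6585 = 0.7325.

W_a / W_b ≈ 0.733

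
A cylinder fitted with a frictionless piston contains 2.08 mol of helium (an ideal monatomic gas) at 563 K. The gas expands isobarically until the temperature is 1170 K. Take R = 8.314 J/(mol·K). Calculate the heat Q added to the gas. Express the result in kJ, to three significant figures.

Q ≈ 26.2 kJ

Isobaric: W = nRΔT = (2.08)(8.314)(607) = 10497 J.
ΔU = nCᵥΔT with Cᵥ = 3R/2: ΔU = (2.08)(12.47)(607) = 15745 J.
Q = ΔU + W = 15745 + 10497 = 26242 J.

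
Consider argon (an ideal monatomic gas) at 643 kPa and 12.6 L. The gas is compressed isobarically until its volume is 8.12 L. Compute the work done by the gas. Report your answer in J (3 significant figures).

W ≈ -2880 J

Isobaric: W = P ΔV.
W = (643 kPa)(8.12 − 12.6 L) = (643)(-4.48) = -2881 J.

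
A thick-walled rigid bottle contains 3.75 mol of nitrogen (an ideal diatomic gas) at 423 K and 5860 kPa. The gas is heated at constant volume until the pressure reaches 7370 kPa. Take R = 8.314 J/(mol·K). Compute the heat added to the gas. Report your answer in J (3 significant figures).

Constant volume ⇒ W = 0, so Q = ΔU = nCᵥΔT with Cᵥ = 5R/2 = 20.79 J/(mol·K).
At constant V, T₂/T₁ = P₂/P₁ ⇒ ΔT = T₁(P₂/P₁ − 1) = 423·(7370/5860 − 1) = 109 K.
ΔU = (3.75)(20.79)(109) = 8496 J.

Q ≈ 8500 J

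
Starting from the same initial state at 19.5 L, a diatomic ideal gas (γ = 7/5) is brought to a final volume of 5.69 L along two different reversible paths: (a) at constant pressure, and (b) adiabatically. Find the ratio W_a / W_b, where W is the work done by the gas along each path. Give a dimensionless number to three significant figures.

Path (a) isobaric: W = P₁(V₂ − V₁) → W_a/(P₁V₁) = -0.7082.
Path (b) adiabatic: W = P₁V₁(1 − (V₁/V₂)^(γ−1))/(γ−1) → W_b/(P₁V₁) = -1.592.
W_a / W_b = -0.7082 / -1.592 = 0.4449.

W_a / W_b ≈ 0.445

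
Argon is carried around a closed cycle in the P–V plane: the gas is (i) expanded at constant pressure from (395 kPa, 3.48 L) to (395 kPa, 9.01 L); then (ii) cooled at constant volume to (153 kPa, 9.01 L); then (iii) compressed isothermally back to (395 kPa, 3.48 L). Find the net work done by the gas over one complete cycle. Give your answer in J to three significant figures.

Leg (i): W = PΔV = (395)(9.01 − 3.48) = 2184 J.
Leg (ii): W = 0.
Leg (iii): W = PᵢVᵢ ln(V_f/Vᵢ) = (1379) ln(3.48/9.01) = -1311 J.
W_net = 2184 − 1311 = 873 J.

W_net ≈ 873 J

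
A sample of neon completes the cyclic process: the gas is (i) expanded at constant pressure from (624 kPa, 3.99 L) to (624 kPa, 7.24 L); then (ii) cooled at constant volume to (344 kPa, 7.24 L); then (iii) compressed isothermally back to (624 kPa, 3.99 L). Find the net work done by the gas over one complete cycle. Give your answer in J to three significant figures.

Leg (i): W = PΔV = (624)(7.24 − 3.99) = 2028 J.
Leg (ii): W = 0.
Leg (iii): W = PᵢVᵢ ln(V_f/Vᵢ) = (2491) ln(3.99/7.24) = -1484 J.
W_net = 2028 − 1484 = 544 J.

W_net ≈ 544 J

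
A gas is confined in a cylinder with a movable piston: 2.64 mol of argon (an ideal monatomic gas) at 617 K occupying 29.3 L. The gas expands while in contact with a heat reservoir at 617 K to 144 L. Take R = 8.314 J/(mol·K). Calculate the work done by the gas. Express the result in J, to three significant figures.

Isothermal: W = nRT ln(V₂/V₁).
W = (2.64)(8.314)(617) × ln(144/29.3)
  = 13543 × 1.592
W_by_gas = 21563 J.

W ≈ 21600 J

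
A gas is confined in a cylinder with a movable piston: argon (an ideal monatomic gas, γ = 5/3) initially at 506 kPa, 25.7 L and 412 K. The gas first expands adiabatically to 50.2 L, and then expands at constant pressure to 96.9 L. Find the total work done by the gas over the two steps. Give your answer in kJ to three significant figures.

W_total ≈ 14.8 kJ

Step 1 (adiabatic): W = (P₁V₁ − P₂V₂)/(γ−1) = (13004 − 8322)/0.667 = 7023 J.
After step 1: P = 165.8 kPa, V = 50.2 L, T = 263.7 K.
Step 2 (isobaric): W = PΔV = (165.8 kPa)(96.9 − 50.2 L) = 7742 J.
W_total = 7023 + 7742 = 14765 J.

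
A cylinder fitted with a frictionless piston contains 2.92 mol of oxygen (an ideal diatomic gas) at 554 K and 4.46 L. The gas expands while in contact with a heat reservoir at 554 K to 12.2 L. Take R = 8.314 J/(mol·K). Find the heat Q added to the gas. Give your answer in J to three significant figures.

Q ≈ 13500 J

Isothermal ⇒ ΔU = 0, so Q = W = nRT ln(V₂/V₁).
Q = (2.92)(8.314)(554) ln(12.2/4.46) = 13449 × 1.006 = 13534 J.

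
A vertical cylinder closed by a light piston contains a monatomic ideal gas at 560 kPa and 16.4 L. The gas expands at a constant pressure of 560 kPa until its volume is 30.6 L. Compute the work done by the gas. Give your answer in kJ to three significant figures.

W ≈ 7.95 kJ

Isobaric: W = P ΔV.
W = (560 kPa)(30.6 − 16.4 L) = (560)(14.2) = 7952 J.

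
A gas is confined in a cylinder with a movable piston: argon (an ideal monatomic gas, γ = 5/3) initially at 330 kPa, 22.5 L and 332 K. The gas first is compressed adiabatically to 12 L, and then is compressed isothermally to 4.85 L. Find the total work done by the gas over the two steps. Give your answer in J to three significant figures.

Step 1 (adiabatic): W = (P₁V₁ − P₂V₂)/(γ−1) = (7425 − 11290)/0.667 = -5798 J.
After step 1: P = 940.8 kPa, V = 12 L, T = 504.8 K.
Step 2 (isothermal): W = P₁V₁ ln(V₂/V₁) = (11290) ln(4.85/12) = -10228 J.
W_total = -5798 − 10228 = -16026 J.

W_total ≈ -16000 J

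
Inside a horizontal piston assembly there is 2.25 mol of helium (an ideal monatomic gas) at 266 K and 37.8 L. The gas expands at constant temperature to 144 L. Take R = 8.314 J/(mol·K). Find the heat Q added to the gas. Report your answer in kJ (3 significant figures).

Q ≈ 6.66 kJ

Isothermal ⇒ ΔU = 0, so Q = W = nRT ln(V₂/V₁).
Q = (2.25)(8.314)(266) ln(144/37.8) = 4976 × 1.338 = 6655 J.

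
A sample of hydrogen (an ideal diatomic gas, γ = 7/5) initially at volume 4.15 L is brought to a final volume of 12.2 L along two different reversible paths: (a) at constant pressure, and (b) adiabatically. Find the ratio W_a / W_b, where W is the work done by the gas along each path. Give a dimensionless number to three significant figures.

Path (a) isobaric: W = P₁(V₂ − V₁) → W_a/(P₁V₁) = 1.94.
Path (b) adiabatic: W = P₁V₁(1 − (V₁/V₂)^(γ−1))/(γ−1) → W_b/(P₁V₁) = 0.8759.
W_a / W_b = 1.94 / 0.8759 = 2.215.

W_a / W_b ≈ 2.21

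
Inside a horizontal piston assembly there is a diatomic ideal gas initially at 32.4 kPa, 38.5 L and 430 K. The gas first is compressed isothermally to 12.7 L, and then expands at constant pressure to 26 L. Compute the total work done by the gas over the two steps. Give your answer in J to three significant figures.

Step 1 (isothermal): W = P₁V₁ ln(V₂/V₁) = (1247) ln(12.7/38.5) = -1383 J.
After step 1: P = 98.22 kPa, V = 12.7 L, T = 430 K.
Step 2 (isobaric): W = PΔV = (98.22 kPa)(26 − 12.7 L) = 1306 J.
W_total = -1383 + 1306 = -77.1 J.

W_total ≈ -77.1 J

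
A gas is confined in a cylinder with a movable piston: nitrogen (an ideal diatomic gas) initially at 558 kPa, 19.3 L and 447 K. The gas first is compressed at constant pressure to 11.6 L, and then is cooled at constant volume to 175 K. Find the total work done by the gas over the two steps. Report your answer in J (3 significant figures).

Step 1 (isobaric): W = PΔV = (558 kPa)(11.6 − 19.3 L) = -4297 J.
Step 2 (isochoric): W = 0 (constant volume).
W_total = -4297 + 0 = -4297 J.

W_total ≈ -4300 J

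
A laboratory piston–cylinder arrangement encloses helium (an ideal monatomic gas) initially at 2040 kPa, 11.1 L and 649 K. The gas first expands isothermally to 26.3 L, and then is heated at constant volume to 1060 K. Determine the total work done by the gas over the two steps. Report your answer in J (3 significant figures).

Step 1 (isothermal): W = P₁V₁ ln(V₂/V₁) = (22644) ln(26.3/11.1) = 19533 J.
Step 2 (isochoric): W = 0 (constant volume).
W_total = 19533 + 0 = 19533 J.

W_total ≈ 19500 J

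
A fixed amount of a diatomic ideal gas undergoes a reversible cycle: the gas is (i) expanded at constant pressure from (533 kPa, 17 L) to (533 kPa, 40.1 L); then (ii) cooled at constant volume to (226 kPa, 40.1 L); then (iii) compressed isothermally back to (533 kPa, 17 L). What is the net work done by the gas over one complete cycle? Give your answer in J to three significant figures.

Leg (i): W = PΔV = (533)(40.1 − 17) = 12312 J.
Leg (ii): W = 0.
Leg (iii): W = PᵢVᵢ ln(V_f/Vᵢ) = (9063) ln(17/40.1) = -7777 J.
W_net = 12312 − 7777 = 4535 J.

W_net ≈ 4540 J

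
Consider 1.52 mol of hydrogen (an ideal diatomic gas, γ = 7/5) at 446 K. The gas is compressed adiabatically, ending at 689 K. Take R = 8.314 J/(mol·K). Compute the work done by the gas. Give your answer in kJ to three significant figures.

Adiabatic ⇒ Q = 0, so W_by = −ΔU = nCᵥ(T₁ − T₂).
Cᵥ = 5R/2 = 20.79 J/(mol·K).
W = (1.52)(20.79)(446 − 689) = -7677 J.

W ≈ -7.68 kJ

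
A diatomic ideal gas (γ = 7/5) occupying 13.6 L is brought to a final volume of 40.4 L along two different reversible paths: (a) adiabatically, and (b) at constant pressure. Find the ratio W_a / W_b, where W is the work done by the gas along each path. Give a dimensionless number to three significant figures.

W_a / W_b ≈ 0.448

Path (a) adiabatic: W = P₁V₁(1 − (V₁/V₂)^(γ−1))/(γ−1) → W_a/(P₁V₁) = 0.8827.
Path (b) isobaric: W = P₁(V₂ − V₁) → W_b/(P₁V₁) = 1.971.
W_a / W_b = 0.8827 / 1.971 = 0.4479.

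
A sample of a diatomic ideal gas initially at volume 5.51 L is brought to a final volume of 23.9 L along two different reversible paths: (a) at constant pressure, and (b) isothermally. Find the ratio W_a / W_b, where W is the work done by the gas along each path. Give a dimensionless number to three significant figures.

Path (a) isobaric: W = P₁(V₂ − V₁) → W_a/(P₁V₁) = 3.338.
Path (b) isothermal: W = P₁V₁ ln(V₂/V₁) → W_b/(P₁V₁) = 1.467.
W_a / W_b = 3.338 / 1.467 = 2.275.

W_a / W_b ≈ 2.27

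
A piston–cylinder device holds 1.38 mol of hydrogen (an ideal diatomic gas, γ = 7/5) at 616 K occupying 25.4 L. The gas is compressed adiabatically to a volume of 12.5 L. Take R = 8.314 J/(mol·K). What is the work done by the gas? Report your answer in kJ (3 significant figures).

Adiabatic: TV^(γ−1) = const with γ = 7/5.
T₂ = T₁ (V₁/V₂)^(γ−1) = 616 × (25.4/12.5)^0.4 = 616 × 1.328 = 818 K.
W_by = nCᵥ(T₁ − T₂) = (1.38)(20.79)(616 − 818) = -5794 J.

W ≈ -5.79 kJ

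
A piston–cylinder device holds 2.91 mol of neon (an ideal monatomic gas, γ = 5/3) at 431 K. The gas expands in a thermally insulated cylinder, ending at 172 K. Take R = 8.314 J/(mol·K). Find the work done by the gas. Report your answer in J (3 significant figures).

W ≈ 9400 J

Adiabatic ⇒ Q = 0, so W_by = −ΔU = nCᵥ(T₁ − T₂).
Cᵥ = 3R/2 = 12.47 J/(mol·K).
W = (2.91)(12.47)(431 − 172) = 9399 J.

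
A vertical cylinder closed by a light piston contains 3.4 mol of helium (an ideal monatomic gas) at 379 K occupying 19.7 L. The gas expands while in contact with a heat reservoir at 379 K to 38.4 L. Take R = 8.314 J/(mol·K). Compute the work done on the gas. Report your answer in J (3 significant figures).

Isothermal: W = nRT ln(V₂/V₁).
W = (3.4)(8.314)(379) × ln(38.4/19.7)
  = 10713 × 0.6674
W_by_gas = 7151 J; work on gas = −W_by = -7151 J.

W ≈ -7150 J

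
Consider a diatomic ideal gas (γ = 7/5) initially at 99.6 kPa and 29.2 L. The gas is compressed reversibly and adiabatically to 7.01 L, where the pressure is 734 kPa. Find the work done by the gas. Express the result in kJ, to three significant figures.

W ≈ -5.59 kJ

Adiabatic: W = (P₁V₁ − P₂V₂)/(γ − 1) with γ = 7/5.
P₁V₁ = 2908 J, P₂V₂ = 5145 J.
W = (2908 − 5145) / 0.4 = -5593 J.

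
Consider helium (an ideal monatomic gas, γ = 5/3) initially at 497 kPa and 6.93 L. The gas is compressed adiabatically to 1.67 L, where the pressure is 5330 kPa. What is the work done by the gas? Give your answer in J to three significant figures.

Adiabatic: W = (P₁V₁ − P₂V₂)/(γ − 1) with γ = 5/3.
P₁V₁ = 3444 J, P₂V₂ = 8901 J.
W = (3444 − 8901) / 0.6667 = -8185 J.

W ≈ -8190 J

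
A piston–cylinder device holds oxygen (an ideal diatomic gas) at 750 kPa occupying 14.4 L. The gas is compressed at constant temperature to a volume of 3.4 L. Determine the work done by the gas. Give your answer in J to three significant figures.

W ≈ -15600 J

Isothermal: W = nRT ln(V₂/V₁) = P₁V₁ ln(V₂/V₁).
P₁V₁ = (750 kPa)(14.4 L) = 10800 J.
W = 10800 × ln(3.4/14.4) = 10800 × -1.443
W_by_gas = -15589 J.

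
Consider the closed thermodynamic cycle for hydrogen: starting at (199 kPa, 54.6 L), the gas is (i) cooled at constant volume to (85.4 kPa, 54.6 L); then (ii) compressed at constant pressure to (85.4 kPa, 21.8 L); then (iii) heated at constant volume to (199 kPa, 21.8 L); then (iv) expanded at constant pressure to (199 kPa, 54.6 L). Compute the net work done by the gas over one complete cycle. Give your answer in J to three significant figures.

W_net ≈ 3730 J

Constant-volume legs do no work.
W(ii) = (85.4)(21.8 − 54.6) = -2801 J; W(iv) = (199)(54.6 − 21.8) = 6527 J.
W_net = -2801 + 6527 = 3726 J (the clockwise enclosed area).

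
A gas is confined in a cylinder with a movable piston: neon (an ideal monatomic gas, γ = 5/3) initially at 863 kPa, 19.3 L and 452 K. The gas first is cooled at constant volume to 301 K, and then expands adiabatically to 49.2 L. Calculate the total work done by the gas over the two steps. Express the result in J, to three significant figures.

W_total ≈ 7720 J

Step 1 (isochoric): W = 0 (constant volume).
After step 1: P = 574.7 kPa (V unchanged).
Step 2 (adiabatic): W = (P₁V₁ − P₂V₂)/(γ−1) = (11092 − 5944)/0.667 = 7722 J.
W_total = 0 + 7722 = 7722 J.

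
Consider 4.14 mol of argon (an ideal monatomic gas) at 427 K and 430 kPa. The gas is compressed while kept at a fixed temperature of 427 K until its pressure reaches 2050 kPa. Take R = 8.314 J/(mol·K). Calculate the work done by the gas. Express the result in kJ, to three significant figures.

Isothermal process: W = nRT ln(V₂/V₁) = nRT ln(P₁/P₂).
W = (4.14)(8.314)(427) × ln(430/2050)
  = 14697 × ln(0.2098) = 14697 × -1.562
W_by_gas = -22954 J.

W ≈ -23.0 kJ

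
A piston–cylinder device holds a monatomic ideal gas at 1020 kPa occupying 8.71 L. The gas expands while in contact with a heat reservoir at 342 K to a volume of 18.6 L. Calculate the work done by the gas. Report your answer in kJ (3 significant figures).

W ≈ 6.74 kJ

Isothermal: W = nRT ln(V₂/V₁) = P₁V₁ ln(V₂/V₁).
P₁V₁ = (1020 kPa)(8.71 L) = 8884 J.
W = 8884 × ln(18.6/8.71) = 8884 × 0.7587
W_by_gas = 6740 J.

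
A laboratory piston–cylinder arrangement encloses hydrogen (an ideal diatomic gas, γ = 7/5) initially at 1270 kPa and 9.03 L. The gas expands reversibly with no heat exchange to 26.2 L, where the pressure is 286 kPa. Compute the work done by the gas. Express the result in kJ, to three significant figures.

Adiabatic: W = (P₁V₁ − P₂V₂)/(γ − 1) with γ = 7/5.
P₁V₁ = 11468 J, P₂V₂ = 7493 J.
W = (11468 − 7493) / 0.4 = 9937 J.

W ≈ 9.94 kJ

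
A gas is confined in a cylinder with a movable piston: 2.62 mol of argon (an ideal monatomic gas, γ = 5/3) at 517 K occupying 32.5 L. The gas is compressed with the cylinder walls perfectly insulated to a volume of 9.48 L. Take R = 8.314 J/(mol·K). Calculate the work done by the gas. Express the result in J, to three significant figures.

Adiabatic: TV^(γ−1) = const with γ = 5/3.
T₂ = T₁ (V₁/V₂)^(γ−1) = 517 × (32.5/9.48)^0.667 = 517 × 2.274 = 1175 K.
W_by = nCᵥ(T₁ − T₂) = (2.62)(12.47)(517 − 1175) = -21514 J.

W ≈ -21500 J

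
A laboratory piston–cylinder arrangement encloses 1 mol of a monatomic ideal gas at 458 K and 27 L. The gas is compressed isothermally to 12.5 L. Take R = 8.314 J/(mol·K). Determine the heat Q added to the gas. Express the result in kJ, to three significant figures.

Isothermal ⇒ ΔU = 0, so Q = W = nRT ln(V₂/V₁).
Q = (1)(8.314)(458) ln(12.5/27) = 3808 × -0.7701 = -2932 J.

Q ≈ -2.93 kJ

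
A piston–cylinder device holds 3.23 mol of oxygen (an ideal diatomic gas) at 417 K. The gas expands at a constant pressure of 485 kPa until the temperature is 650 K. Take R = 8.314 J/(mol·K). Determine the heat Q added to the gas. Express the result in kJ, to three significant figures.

Isobaric: W = nRΔT = (3.23)(8.314)(233) = 6257 J.
ΔU = nCᵥΔT with Cᵥ = 5R/2: ΔU = (3.23)(20.79)(233) = 15643 J.
Q = ΔU + W = 15643 + 6257 = 21900 J.

Q ≈ 21.9 kJ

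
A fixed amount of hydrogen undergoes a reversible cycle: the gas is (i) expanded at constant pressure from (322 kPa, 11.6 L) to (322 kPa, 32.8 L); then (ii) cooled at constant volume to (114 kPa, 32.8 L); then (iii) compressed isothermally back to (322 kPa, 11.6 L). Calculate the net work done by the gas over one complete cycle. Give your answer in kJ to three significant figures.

W_net ≈ 2.94 kJ

Leg (i): W = PΔV = (322)(32.8 − 11.6) = 6826 J.
Leg (ii): W = 0.
Leg (iii): W = PᵢVᵢ ln(V_f/Vᵢ) = (3739) ln(11.6/32.8) = -3887 J.
W_net = 6826 − 3887 = 2940 J.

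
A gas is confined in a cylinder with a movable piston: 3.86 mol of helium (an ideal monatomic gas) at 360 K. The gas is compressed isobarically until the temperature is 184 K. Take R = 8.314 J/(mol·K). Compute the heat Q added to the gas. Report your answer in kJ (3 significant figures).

Q ≈ -14.1 kJ

Isobaric: W = nRΔT = (3.86)(8.314)(-176) = -5648 J.
ΔU = nCᵥΔT with Cᵥ = 3R/2: ΔU = (3.86)(12.47)(-176) = -8472 J.
Q = ΔU + W = -8472 − 5648 = -14120 J.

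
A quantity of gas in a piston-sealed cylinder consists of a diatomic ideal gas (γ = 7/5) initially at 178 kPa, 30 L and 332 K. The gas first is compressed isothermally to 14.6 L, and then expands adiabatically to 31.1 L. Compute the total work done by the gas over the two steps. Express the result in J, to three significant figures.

Step 1 (isothermal): W = P₁V₁ ln(V₂/V₁) = (5340) ln(14.6/30) = -3846 J.
After step 1: P = 365.8 kPa, V = 14.6 L, T = 332 K.
Step 2 (adiabatic): W = (P₁V₁ − P₂V₂)/(γ−1) = (5340 − 3946)/0.4 = 3485 J.
W_total = -3846 + 3485 = -361.2 J.

W_total ≈ -361 J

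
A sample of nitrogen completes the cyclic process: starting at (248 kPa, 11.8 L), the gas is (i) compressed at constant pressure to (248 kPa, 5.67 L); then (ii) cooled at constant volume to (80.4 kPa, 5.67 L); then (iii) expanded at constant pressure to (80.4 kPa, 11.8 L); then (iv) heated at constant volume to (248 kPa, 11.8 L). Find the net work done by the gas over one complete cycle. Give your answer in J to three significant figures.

Constant-volume legs do no work.
W(i) = (248)(5.67 − 11.8) = -1520 J; W(iii) = (80.4)(11.8 − 5.67) = 492.9 J.
W_net = -1520 + 492.9 = -1027 J (the counter-clockwise enclosed area).

W_net ≈ -1030 J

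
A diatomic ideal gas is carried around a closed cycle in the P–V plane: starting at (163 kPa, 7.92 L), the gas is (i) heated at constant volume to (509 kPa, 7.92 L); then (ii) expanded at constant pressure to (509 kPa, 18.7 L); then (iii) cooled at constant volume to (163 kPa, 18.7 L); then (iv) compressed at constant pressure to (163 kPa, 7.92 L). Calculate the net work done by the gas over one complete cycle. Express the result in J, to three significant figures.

W_net ≈ 3730 J

Constant-volume legs do no work.
W(ii) = (509)(18.7 − 7.92) = 5487 J; W(iv) = (163)(7.92 − 18.7) = -1757 J.
W_net = 5487 − 1757 = 3730 J (the clockwise enclosed area).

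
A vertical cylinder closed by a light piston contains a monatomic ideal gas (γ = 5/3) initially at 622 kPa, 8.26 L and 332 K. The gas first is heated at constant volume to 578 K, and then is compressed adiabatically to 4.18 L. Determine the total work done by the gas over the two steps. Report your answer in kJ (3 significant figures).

W_total ≈ -7.71 kJ

Step 1 (isochoric): W = 0 (constant volume).
After step 1: P = 1083 kPa (V unchanged).
Step 2 (adiabatic): W = (P₁V₁ − P₂V₂)/(γ−1) = (8945 − 14085)/0.667 = -7711 J.
W_total = 0 − 7711 = -7711 J.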